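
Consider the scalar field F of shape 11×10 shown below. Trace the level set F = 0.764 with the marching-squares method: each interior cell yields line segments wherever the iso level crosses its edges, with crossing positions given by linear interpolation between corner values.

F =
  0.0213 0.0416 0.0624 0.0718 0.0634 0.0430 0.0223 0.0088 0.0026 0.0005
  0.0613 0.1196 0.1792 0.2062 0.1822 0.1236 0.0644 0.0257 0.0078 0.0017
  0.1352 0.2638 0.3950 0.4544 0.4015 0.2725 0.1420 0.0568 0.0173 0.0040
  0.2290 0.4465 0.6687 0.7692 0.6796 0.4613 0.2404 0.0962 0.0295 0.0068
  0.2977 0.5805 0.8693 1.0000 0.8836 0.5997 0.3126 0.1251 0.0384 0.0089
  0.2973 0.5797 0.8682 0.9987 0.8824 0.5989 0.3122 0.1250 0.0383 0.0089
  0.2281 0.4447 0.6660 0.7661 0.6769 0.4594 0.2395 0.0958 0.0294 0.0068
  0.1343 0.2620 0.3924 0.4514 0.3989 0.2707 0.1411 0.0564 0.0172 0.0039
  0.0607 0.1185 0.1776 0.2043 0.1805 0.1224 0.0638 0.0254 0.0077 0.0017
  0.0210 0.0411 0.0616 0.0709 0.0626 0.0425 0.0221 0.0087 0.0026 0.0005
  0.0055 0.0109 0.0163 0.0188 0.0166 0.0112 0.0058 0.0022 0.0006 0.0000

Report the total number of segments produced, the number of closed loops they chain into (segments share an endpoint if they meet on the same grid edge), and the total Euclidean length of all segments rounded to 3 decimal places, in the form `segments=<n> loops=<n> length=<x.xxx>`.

cell (2,2): code 0100 → (2.983,3.000)–(3.000,2.948)
cell (2,3): code 1000 → (3.000,3.058)–(2.983,3.000)
cell (3,1): code 0100 → (3.475,2.000)–(4.000,1.635)
cell (3,2): code 1110 → (3.000,2.948)–(3.475,2.000)
cell (3,3): code 1101 → (3.414,4.000)–(3.000,3.058)
cell (3,4): code 1000 → (4.000,4.421)–(3.414,4.000)
cell (4,1): code 0110 → (4.000,1.635)–(5.000,1.639)
cell (4,4): code 1001 → (5.000,4.418)–(4.000,4.421)
cell (5,1): code 0010 → (5.000,1.639)–(5.515,2.000)
cell (5,2): code 0111 → (5.515,2.000)–(6.000,2.979)
cell (5,3): code 1011 → (6.000,3.024)–(5.576,4.000)
cell (5,4): code 0001 → (5.576,4.000)–(5.000,4.418)
cell (6,2): code 0010 → (6.000,2.979)–(6.007,3.000)
cell (6,3): code 0001 → (6.007,3.000)–(6.000,3.024)
total: 14 segments, chained into 1 closed loop(s), length Σ = 9.109444

segments=14 loops=1 length=9.109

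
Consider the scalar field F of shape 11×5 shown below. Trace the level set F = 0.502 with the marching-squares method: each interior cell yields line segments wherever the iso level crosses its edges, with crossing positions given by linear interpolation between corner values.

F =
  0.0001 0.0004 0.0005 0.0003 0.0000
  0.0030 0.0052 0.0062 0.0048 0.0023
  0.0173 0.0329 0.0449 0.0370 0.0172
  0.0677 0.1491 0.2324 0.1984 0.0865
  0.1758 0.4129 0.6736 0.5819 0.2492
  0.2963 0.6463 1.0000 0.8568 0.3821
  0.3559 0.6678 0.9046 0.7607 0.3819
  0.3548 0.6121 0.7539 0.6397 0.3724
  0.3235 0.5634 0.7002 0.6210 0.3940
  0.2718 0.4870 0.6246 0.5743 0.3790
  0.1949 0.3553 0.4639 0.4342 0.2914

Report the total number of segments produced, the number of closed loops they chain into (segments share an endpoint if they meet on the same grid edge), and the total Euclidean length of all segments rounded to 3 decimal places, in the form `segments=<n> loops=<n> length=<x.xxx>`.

cell (3,1): code 0100 → (3.611,2.000)–(4.000,1.342)
cell (3,2): code 1100 → (3.792,3.000)–(3.611,2.000)
cell (3,3): code 1000 → (4.000,3.240)–(3.792,3.000)
cell (4,0): code 0100 → (4.382,1.000)–(5.000,0.588)
cell (4,1): code 1110 → (4.000,1.342)–(4.382,1.000)
cell (4,3): code 1001 → (5.000,3.747)–(4.000,3.240)
cell (5,0): code 0110 → (5.000,0.588)–(6.000,0.468)
cell (5,3): code 1001 → (6.000,3.683)–(5.000,3.747)
cell (6,0): code 0110 → (6.000,0.468)–(7.000,0.572)
cell (6,3): code 1001 → (7.000,3.515)–(6.000,3.683)
cell (7,0): code 0110 → (7.000,0.572)–(8.000,0.744)
cell (7,3): code 1001 → (8.000,3.524)–(7.000,3.515)
cell (8,0): code 0010 → (8.000,0.744)–(8.804,1.000)
cell (8,1): code 0111 → (8.804,1.000)–(9.000,1.109)
cell (8,3): code 1001 → (9.000,3.370)–(8.000,3.524)
cell (9,1): code 0010 → (9.000,1.109)–(9.763,2.000)
cell (9,2): code 0011 → (9.763,2.000)–(9.516,3.000)
cell (9,3): code 0001 → (9.516,3.000)–(9.000,3.370)
total: 18 segments, chained into 1 closed loop(s), length Σ = 15.436597

segments=18 loops=1 length=15.437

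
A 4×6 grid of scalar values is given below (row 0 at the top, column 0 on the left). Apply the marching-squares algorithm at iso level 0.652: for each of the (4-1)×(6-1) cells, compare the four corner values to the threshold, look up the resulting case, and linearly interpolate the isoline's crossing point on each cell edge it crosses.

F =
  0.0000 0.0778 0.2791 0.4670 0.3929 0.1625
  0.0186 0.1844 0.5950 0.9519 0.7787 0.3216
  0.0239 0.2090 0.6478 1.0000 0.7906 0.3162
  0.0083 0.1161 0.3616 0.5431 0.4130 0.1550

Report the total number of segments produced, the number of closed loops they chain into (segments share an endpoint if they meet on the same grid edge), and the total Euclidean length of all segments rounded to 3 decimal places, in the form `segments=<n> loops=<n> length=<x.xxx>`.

segments=8 loops=1 length=7.317

cell (0,2): code 0100 → (0.382,3.000)–(1.000,2.160)
cell (0,3): code 1100 → (0.672,4.000)–(0.382,3.000)
cell (0,4): code 1000 → (1.000,4.277)–(0.672,4.000)
cell (1,2): code 0110 → (1.000,2.160)–(2.000,2.012)
cell (1,4): code 1001 → (2.000,4.292)–(1.000,4.277)
cell (2,2): code 0010 → (2.000,2.012)–(2.762,3.000)
cell (2,3): code 0011 → (2.762,3.000)–(2.367,4.000)
cell (2,4): code 0001 → (2.367,4.000)–(2.000,4.292)
total: 8 segments, chained into 1 closed loop(s), length Σ = 7.317036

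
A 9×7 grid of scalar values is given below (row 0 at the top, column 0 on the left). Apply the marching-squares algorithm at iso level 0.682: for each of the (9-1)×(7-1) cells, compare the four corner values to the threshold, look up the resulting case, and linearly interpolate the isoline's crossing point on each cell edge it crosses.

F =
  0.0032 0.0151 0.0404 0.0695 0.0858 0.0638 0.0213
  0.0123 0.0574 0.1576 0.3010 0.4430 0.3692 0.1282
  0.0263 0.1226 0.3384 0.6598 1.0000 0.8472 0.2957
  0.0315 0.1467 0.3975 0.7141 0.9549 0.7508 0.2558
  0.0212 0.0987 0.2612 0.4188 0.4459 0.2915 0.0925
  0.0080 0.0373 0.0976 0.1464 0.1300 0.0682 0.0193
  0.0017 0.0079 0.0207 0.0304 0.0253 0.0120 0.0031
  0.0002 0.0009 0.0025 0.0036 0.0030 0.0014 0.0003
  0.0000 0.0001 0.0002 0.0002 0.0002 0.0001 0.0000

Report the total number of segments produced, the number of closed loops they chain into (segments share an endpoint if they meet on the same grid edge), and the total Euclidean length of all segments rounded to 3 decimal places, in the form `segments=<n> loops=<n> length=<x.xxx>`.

segments=10 loops=1 length=7.117

cell (1,3): code 0100 → (1.429,4.000)–(2.000,3.065)
cell (1,4): code 1100 → (1.654,5.000)–(1.429,4.000)
cell (1,5): code 1000 → (2.000,5.300)–(1.654,5.000)
cell (2,2): code 0100 → (2.409,3.000)–(3.000,2.899)
cell (2,3): code 1110 → (2.000,3.065)–(2.409,3.000)
cell (2,5): code 1001 → (3.000,5.139)–(2.000,5.300)
cell (3,2): code 0010 → (3.000,2.899)–(3.109,3.000)
cell (3,3): code 0011 → (3.109,3.000)–(3.536,4.000)
cell (3,4): code 0011 → (3.536,4.000)–(3.150,5.000)
cell (3,5): code 0001 → (3.150,5.000)–(3.000,5.139)
total: 10 segments, chained into 1 closed loop(s), length Σ = 7.116896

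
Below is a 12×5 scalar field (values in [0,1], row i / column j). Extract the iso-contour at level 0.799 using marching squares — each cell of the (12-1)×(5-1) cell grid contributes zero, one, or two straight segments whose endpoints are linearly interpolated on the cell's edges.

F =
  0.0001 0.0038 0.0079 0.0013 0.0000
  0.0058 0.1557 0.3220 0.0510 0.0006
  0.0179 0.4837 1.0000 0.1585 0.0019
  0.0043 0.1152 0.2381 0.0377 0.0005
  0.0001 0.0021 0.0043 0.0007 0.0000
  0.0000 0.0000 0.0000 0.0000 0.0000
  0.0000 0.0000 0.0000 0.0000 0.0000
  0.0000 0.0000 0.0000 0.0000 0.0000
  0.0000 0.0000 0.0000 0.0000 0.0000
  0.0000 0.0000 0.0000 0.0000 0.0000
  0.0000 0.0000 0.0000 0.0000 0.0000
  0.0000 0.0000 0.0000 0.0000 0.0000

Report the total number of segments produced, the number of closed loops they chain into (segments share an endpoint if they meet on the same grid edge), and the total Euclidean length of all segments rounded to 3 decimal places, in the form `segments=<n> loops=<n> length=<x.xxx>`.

cell (1,1): code 0100 → (1.704,2.000)–(2.000,1.611)
cell (1,2): code 1000 → (2.000,2.239)–(1.704,2.000)
cell (2,1): code 0010 → (2.000,1.611)–(2.264,2.000)
cell (2,2): code 0001 → (2.264,2.000)–(2.000,2.239)
total: 4 segments, chained into 1 closed loop(s), length Σ = 1.696206

segments=4 loops=1 length=1.696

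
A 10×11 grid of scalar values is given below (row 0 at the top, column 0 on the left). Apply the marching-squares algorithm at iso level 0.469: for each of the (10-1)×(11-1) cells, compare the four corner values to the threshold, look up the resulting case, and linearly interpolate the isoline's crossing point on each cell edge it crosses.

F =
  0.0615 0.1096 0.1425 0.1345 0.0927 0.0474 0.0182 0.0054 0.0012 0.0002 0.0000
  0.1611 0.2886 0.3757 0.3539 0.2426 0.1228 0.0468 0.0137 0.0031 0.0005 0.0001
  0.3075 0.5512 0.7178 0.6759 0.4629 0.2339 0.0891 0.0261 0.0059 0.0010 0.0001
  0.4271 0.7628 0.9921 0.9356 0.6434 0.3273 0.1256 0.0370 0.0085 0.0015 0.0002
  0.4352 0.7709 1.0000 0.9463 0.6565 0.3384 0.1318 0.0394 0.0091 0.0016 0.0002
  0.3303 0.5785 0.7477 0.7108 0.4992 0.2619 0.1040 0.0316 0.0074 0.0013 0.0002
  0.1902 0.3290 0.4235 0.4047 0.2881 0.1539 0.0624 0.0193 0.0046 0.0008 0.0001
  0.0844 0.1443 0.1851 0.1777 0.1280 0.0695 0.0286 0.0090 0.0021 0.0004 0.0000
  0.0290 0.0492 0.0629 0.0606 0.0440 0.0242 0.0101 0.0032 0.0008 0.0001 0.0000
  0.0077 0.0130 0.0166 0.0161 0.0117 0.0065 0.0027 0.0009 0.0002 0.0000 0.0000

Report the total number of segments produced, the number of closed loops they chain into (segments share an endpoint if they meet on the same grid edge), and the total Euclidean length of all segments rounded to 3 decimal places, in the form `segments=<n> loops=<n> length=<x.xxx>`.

cell (1,0): code 0100 → (1.687,1.000)–(2.000,0.663)
cell (1,1): code 1100 → (1.273,2.000)–(1.687,1.000)
cell (1,2): code 1100 → (1.357,3.000)–(1.273,2.000)
cell (1,3): code 1000 → (2.000,3.971)–(1.357,3.000)
cell (2,0): code 0110 → (2.000,0.663)–(3.000,0.125)
cell (2,3): code 1101 → (2.034,4.000)–(2.000,3.971)
cell (2,4): code 1000 → (3.000,4.552)–(2.034,4.000)
cell (3,0): code 0110 → (3.000,0.125)–(4.000,0.101)
cell (3,4): code 1001 → (4.000,4.589)–(3.000,4.552)
cell (4,0): code 0110 → (4.000,0.101)–(5.000,0.559)
cell (4,4): code 1001 → (5.000,4.127)–(4.000,4.589)
cell (5,0): code 0010 → (5.000,0.559)–(5.439,1.000)
cell (5,1): code 0011 → (5.439,1.000)–(5.860,2.000)
cell (5,2): code 0011 → (5.860,2.000)–(5.790,3.000)
cell (5,3): code 0011 → (5.790,3.000)–(5.143,4.000)
cell (5,4): code 0001 → (5.143,4.000)–(5.000,4.127)
total: 16 segments, chained into 1 closed loop(s), length Σ = 14.297914

segments=16 loops=1 length=14.298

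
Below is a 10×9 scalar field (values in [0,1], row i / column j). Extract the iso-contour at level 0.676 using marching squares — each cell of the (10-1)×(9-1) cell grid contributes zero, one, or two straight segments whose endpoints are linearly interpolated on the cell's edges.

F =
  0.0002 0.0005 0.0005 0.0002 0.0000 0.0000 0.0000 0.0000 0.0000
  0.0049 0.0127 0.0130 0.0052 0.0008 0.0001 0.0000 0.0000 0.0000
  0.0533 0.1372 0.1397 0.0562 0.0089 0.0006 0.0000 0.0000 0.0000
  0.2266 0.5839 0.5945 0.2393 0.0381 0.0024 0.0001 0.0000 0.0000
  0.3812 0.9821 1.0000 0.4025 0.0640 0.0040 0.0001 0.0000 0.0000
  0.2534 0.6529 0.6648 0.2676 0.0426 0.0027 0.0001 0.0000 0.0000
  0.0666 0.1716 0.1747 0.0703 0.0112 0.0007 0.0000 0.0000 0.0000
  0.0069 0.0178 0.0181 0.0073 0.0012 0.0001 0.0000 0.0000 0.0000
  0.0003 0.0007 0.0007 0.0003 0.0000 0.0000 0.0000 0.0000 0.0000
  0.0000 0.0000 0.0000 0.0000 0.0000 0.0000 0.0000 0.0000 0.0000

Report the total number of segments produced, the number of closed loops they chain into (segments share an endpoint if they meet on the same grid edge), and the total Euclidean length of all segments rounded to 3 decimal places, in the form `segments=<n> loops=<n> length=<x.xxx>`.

cell (3,0): code 0100 → (3.231,1.000)–(4.000,0.491)
cell (3,1): code 1100 → (3.201,2.000)–(3.231,1.000)
cell (3,2): code 1000 → (4.000,2.542)–(3.201,2.000)
cell (4,0): code 0010 → (4.000,0.491)–(4.930,1.000)
cell (4,1): code 0011 → (4.930,1.000)–(4.967,2.000)
cell (4,2): code 0001 → (4.967,2.000)–(4.000,2.542)
total: 6 segments, chained into 1 closed loop(s), length Σ = 6.057479

segments=6 loops=1 length=6.057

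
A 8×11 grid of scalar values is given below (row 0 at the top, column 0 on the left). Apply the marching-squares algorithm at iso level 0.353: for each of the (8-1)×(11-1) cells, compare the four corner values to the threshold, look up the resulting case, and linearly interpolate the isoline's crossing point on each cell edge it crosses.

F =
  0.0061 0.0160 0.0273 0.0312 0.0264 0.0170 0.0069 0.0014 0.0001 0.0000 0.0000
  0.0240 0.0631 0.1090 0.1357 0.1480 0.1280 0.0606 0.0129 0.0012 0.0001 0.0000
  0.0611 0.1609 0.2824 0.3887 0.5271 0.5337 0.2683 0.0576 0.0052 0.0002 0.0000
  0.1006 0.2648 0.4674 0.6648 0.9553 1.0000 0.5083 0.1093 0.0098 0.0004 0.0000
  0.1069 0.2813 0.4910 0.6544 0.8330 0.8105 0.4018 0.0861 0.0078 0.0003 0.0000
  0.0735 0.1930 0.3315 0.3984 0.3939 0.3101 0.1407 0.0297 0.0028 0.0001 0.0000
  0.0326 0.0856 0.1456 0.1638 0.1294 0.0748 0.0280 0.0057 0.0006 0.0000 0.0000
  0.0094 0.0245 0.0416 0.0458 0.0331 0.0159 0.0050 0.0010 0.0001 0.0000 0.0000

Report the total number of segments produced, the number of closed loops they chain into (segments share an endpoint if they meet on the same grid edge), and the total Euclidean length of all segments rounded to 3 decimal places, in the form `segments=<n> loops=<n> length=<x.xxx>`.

segments=18 loops=1 length=13.745

cell (1,2): code 0100 → (1.859,3.000)–(2.000,2.664)
cell (1,3): code 1100 → (1.541,4.000)–(1.859,3.000)
cell (1,4): code 1100 → (1.555,5.000)–(1.541,4.000)
cell (1,5): code 1000 → (2.000,5.681)–(1.555,5.000)
cell (2,1): code 0100 → (2.382,2.000)–(3.000,1.435)
cell (2,2): code 1110 → (2.000,2.664)–(2.382,2.000)
cell (2,5): code 1101 → (2.353,6.000)–(2.000,5.681)
cell (2,6): code 1000 → (3.000,6.389)–(2.353,6.000)
cell (3,1): code 0110 → (3.000,1.435)–(4.000,1.342)
cell (3,6): code 1001 → (4.000,6.155)–(3.000,6.389)
cell (4,1): code 0010 → (4.000,1.342)–(4.865,2.000)
cell (4,2): code 0111 → (4.865,2.000)–(5.000,2.321)
cell (4,4): code 1011 → (5.000,4.488)–(4.914,5.000)
cell (4,5): code 0011 → (4.914,5.000)–(4.187,6.000)
cell (4,6): code 0001 → (4.187,6.000)–(4.000,6.155)
cell (5,2): code 0010 → (5.000,2.321)–(5.194,3.000)
cell (5,3): code 0011 → (5.194,3.000)–(5.155,4.000)
cell (5,4): code 0001 → (5.155,4.000)–(5.000,4.488)
total: 18 segments, chained into 1 closed loop(s), length Σ = 13.745314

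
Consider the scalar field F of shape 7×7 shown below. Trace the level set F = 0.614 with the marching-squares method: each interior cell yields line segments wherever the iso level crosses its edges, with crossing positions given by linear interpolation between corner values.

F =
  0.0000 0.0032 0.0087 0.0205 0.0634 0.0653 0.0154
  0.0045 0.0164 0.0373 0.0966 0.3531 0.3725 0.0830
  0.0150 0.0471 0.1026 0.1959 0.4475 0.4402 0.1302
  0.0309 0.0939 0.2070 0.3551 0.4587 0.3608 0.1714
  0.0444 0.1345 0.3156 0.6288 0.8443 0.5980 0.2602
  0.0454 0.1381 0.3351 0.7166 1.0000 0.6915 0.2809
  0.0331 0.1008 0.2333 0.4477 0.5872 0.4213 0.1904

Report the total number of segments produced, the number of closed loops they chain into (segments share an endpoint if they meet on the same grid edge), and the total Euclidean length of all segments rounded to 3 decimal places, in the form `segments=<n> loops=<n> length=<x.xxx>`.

segments=10 loops=1 length=7.522

cell (3,2): code 0100 → (3.946,3.000)–(4.000,2.953)
cell (3,3): code 1100 → (3.403,4.000)–(3.946,3.000)
cell (3,4): code 1000 → (4.000,4.935)–(3.403,4.000)
cell (4,2): code 0110 → (4.000,2.953)–(5.000,2.731)
cell (4,4): code 1101 → (4.171,5.000)–(4.000,4.935)
cell (4,5): code 1000 → (5.000,5.189)–(4.171,5.000)
cell (5,2): code 0010 → (5.000,2.731)–(5.382,3.000)
cell (5,3): code 0011 → (5.382,3.000)–(5.935,4.000)
cell (5,4): code 0011 → (5.935,4.000)–(5.287,5.000)
cell (5,5): code 0001 → (5.287,5.000)–(5.000,5.189)
total: 10 segments, chained into 1 closed loop(s), length Σ = 7.521605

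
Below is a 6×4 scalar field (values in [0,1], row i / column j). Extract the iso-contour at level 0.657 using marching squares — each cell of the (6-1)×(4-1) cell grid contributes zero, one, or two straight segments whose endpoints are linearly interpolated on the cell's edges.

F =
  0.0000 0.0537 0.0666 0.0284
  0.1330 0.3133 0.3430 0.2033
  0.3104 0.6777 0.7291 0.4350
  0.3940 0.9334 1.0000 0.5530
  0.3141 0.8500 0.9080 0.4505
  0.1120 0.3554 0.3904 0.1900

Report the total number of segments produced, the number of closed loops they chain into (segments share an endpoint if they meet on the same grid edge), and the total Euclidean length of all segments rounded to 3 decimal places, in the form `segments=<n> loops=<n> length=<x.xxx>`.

cell (1,0): code 0100 → (1.943,1.000)–(2.000,0.944)
cell (1,1): code 1100 → (1.813,2.000)–(1.943,1.000)
cell (1,2): code 1000 → (2.000,2.245)–(1.813,2.000)
cell (2,0): code 0110 → (2.000,0.944)–(3.000,0.488)
cell (2,2): code 1001 → (3.000,2.767)–(2.000,2.245)
cell (3,0): code 0110 → (3.000,0.488)–(4.000,0.640)
cell (3,2): code 1001 → (4.000,2.549)–(3.000,2.767)
cell (4,0): code 0010 → (4.000,0.640)–(4.390,1.000)
cell (4,1): code 0011 → (4.390,1.000)–(4.485,2.000)
cell (4,2): code 0001 → (4.485,2.000)–(4.000,2.549)
total: 10 segments, chained into 1 closed loop(s), length Σ = 7.926693

segments=10 loops=1 length=7.927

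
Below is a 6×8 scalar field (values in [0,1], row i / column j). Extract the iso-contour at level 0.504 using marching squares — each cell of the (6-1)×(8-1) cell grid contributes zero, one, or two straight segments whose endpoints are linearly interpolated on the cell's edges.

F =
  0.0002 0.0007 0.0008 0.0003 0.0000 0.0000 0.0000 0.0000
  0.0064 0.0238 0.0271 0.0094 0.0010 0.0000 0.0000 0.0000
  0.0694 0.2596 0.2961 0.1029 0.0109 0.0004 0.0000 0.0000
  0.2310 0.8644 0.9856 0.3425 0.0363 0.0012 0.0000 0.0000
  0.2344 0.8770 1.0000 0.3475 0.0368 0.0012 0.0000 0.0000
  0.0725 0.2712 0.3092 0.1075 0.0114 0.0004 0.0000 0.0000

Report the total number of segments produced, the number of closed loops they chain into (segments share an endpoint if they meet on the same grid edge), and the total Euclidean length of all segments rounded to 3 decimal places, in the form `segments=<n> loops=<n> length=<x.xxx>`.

segments=8 loops=1 length=7.750

cell (2,0): code 0100 → (2.404,1.000)–(3.000,0.431)
cell (2,1): code 1100 → (2.302,2.000)–(2.404,1.000)
cell (2,2): code 1000 → (3.000,2.749)–(2.302,2.000)
cell (3,0): code 0110 → (3.000,0.431)–(4.000,0.420)
cell (3,2): code 1001 → (4.000,2.760)–(3.000,2.749)
cell (4,0): code 0010 → (4.000,0.420)–(4.616,1.000)
cell (4,1): code 0011 → (4.616,1.000)–(4.718,2.000)
cell (4,2): code 0001 → (4.718,2.000)–(4.000,2.760)
total: 8 segments, chained into 1 closed loop(s), length Σ = 7.750398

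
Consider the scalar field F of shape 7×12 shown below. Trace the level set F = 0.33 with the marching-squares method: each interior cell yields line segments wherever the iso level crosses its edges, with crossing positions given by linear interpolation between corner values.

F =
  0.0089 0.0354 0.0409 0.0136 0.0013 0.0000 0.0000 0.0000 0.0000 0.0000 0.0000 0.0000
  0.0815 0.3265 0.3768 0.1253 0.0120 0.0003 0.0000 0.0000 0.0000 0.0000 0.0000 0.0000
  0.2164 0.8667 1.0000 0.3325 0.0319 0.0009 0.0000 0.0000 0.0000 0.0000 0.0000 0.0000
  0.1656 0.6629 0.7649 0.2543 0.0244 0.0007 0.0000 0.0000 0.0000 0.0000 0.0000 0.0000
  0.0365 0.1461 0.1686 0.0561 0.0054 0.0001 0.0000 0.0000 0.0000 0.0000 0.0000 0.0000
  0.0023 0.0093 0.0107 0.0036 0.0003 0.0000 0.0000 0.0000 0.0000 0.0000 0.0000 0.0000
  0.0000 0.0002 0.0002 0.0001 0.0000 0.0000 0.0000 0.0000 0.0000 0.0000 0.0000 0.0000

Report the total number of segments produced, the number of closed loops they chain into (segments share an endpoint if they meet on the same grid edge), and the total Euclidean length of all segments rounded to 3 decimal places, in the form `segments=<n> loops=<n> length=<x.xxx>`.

segments=12 loops=1 length=8.908

cell (0,1): code 0100 → (0.861,2.000)–(1.000,1.070)
cell (0,2): code 1000 → (1.000,2.186)–(0.861,2.000)
cell (1,0): code 0100 → (1.006,1.000)–(2.000,0.175)
cell (1,1): code 1110 → (1.000,1.070)–(1.006,1.000)
cell (1,2): code 1101 → (1.988,3.000)–(1.000,2.186)
cell (1,3): code 1000 → (2.000,3.008)–(1.988,3.000)
cell (2,0): code 0110 → (2.000,0.175)–(3.000,0.331)
cell (2,2): code 1011 → (3.000,2.852)–(2.032,3.000)
cell (2,3): code 0001 → (2.032,3.000)–(2.000,3.008)
cell (3,0): code 0010 → (3.000,0.331)–(3.644,1.000)
cell (3,1): code 0011 → (3.644,1.000)–(3.729,2.000)
cell (3,2): code 0001 → (3.729,2.000)–(3.000,2.852)
total: 12 segments, chained into 1 closed loop(s), length Σ = 8.907810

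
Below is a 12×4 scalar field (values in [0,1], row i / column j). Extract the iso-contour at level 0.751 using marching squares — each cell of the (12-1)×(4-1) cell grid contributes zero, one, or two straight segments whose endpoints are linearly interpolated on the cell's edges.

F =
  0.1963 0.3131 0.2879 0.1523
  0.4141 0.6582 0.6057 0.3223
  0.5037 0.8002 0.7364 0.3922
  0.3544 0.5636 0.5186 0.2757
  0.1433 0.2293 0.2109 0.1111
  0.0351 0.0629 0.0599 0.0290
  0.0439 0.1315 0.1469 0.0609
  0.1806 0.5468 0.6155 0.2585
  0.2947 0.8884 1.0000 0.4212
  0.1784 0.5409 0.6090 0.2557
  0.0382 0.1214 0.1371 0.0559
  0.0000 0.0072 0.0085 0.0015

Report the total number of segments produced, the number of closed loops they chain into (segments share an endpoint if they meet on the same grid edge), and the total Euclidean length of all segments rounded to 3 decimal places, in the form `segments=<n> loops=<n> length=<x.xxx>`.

cell (1,0): code 0100 → (1.654,1.000)–(2.000,0.834)
cell (1,1): code 1000 → (2.000,1.771)–(1.654,1.000)
cell (2,0): code 0010 → (2.000,0.834)–(2.208,1.000)
cell (2,1): code 0001 → (2.208,1.000)–(2.000,1.771)
cell (7,0): code 0100 → (7.598,1.000)–(8.000,0.769)
cell (7,1): code 1100 → (7.352,2.000)–(7.598,1.000)
cell (7,2): code 1000 → (8.000,2.430)–(7.352,2.000)
cell (8,0): code 0010 → (8.000,0.769)–(8.395,1.000)
cell (8,1): code 0011 → (8.395,1.000)–(8.637,2.000)
cell (8,2): code 0001 → (8.637,2.000)–(8.000,2.430)
total: 10 segments, chained into 2 closed loop(s), length Σ = 6.820905

segments=10 loops=2 length=6.821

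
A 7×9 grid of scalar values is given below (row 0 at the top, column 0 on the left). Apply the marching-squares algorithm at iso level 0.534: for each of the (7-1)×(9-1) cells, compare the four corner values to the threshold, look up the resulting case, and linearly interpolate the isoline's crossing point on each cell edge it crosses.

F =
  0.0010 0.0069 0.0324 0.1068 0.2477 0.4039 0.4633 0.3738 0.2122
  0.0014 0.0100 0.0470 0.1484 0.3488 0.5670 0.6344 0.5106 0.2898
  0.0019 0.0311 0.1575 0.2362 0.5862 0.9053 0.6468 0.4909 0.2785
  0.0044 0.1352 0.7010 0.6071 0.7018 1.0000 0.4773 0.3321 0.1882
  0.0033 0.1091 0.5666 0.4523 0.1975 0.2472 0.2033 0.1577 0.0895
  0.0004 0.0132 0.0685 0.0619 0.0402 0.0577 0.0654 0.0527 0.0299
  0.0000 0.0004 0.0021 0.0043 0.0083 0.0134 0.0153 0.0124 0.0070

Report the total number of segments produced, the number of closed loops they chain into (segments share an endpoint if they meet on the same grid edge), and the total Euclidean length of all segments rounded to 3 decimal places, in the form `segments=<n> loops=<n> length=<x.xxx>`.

segments=18 loops=1 length=14.122

cell (0,4): code 0100 → (0.798,5.000)–(1.000,4.849)
cell (0,5): code 1100 → (0.413,6.000)–(0.798,5.000)
cell (0,6): code 1000 → (1.000,6.811)–(0.413,6.000)
cell (1,3): code 0100 → (1.780,4.000)–(2.000,3.851)
cell (1,4): code 1110 → (1.000,4.849)–(1.780,4.000)
cell (1,6): code 1001 → (2.000,6.724)–(1.000,6.811)
cell (2,1): code 0100 → (2.693,2.000)–(3.000,1.705)
cell (2,2): code 1100 → (2.803,3.000)–(2.693,2.000)
cell (2,3): code 1110 → (2.000,3.851)–(2.803,3.000)
cell (2,5): code 1011 → (3.000,5.892)–(2.665,6.000)
cell (2,6): code 0001 → (2.665,6.000)–(2.000,6.724)
cell (3,1): code 0110 → (3.000,1.705)–(4.000,1.929)
cell (3,2): code 1011 → (4.000,2.285)–(3.472,3.000)
cell (3,3): code 0011 → (3.472,3.000)–(3.333,4.000)
cell (3,4): code 0011 → (3.333,4.000)–(3.619,5.000)
cell (3,5): code 0001 → (3.619,5.000)–(3.000,5.892)
cell (4,1): code 0010 → (4.000,1.929)–(4.065,2.000)
cell (4,2): code 0001 → (4.065,2.000)–(4.000,2.285)
total: 18 segments, chained into 1 closed loop(s), length Σ = 14.121879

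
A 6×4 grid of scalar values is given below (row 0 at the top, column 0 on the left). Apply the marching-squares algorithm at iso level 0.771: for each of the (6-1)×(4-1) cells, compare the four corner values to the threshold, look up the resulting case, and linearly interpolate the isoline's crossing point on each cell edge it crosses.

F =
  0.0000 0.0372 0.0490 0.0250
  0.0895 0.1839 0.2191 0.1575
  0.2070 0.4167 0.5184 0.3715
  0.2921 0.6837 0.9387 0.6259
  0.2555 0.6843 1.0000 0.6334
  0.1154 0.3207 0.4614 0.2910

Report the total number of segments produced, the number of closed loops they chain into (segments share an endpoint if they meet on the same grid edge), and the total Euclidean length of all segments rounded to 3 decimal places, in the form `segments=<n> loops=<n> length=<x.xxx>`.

segments=6 loops=1 length=5.040

cell (2,1): code 0100 → (2.601,2.000)–(3.000,1.342)
cell (2,2): code 1000 → (3.000,2.536)–(2.601,2.000)
cell (3,1): code 0110 → (3.000,1.342)–(4.000,1.275)
cell (3,2): code 1001 → (4.000,2.625)–(3.000,2.536)
cell (4,1): code 0010 → (4.000,1.275)–(4.425,2.000)
cell (4,2): code 0001 → (4.425,2.000)–(4.000,2.625)
total: 6 segments, chained into 1 closed loop(s), length Σ = 5.040154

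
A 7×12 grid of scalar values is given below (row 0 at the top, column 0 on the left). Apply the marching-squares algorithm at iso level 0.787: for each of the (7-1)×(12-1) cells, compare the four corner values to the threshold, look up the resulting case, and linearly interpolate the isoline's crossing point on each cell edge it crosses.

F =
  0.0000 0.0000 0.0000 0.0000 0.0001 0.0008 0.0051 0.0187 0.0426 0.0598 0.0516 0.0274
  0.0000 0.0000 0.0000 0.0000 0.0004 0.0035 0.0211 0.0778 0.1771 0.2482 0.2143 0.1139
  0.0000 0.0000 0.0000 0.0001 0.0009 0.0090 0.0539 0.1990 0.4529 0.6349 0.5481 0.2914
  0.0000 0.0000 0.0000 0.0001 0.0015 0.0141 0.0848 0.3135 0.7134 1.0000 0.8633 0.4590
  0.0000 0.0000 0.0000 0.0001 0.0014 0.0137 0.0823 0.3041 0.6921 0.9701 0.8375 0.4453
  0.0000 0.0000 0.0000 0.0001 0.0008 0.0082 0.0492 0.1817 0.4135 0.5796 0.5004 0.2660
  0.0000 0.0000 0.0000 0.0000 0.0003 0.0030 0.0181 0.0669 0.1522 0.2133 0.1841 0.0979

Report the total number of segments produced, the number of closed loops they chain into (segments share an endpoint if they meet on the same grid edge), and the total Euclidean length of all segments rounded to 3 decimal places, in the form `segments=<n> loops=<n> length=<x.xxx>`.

segments=8 loops=1 length=6.369

cell (2,8): code 0100 → (2.417,9.000)–(3.000,8.257)
cell (2,9): code 1100 → (2.758,10.000)–(2.417,9.000)
cell (2,10): code 1000 → (3.000,10.189)–(2.758,10.000)
cell (3,8): code 0110 → (3.000,8.257)–(4.000,8.341)
cell (3,10): code 1001 → (4.000,10.129)–(3.000,10.189)
cell (4,8): code 0010 → (4.000,8.341)–(4.469,9.000)
cell (4,9): code 0011 → (4.469,9.000)–(4.150,10.000)
cell (4,10): code 0001 → (4.150,10.000)–(4.000,10.129)
total: 8 segments, chained into 1 closed loop(s), length Σ = 6.369481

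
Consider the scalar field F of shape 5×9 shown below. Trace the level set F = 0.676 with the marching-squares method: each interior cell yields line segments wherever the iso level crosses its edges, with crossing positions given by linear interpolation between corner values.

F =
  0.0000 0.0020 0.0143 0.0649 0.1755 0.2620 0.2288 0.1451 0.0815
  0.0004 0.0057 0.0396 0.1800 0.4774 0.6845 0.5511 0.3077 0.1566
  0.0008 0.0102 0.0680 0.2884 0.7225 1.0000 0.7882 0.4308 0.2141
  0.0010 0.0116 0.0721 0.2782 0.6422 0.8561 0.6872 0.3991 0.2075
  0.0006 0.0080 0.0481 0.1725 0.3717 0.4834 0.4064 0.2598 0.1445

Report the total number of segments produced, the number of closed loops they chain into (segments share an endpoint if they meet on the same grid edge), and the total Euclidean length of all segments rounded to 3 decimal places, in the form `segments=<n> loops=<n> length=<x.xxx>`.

cell (0,4): code 0100 → (0.980,5.000)–(1.000,4.959)
cell (0,5): code 1000 → (1.000,5.064)–(0.980,5.000)
cell (1,3): code 0100 → (1.810,4.000)–(2.000,3.893)
cell (1,4): code 1110 → (1.000,4.959)–(1.810,4.000)
cell (1,5): code 1101 → (1.527,6.000)–(1.000,5.064)
cell (1,6): code 1000 → (2.000,6.314)–(1.527,6.000)
cell (2,3): code 0010 → (2.000,3.893)–(2.579,4.000)
cell (2,4): code 0111 → (2.579,4.000)–(3.000,4.158)
cell (2,6): code 1001 → (3.000,6.039)–(2.000,6.314)
cell (3,4): code 0010 → (3.000,4.158)–(3.483,5.000)
cell (3,5): code 0011 → (3.483,5.000)–(3.040,6.000)
cell (3,6): code 0001 → (3.040,6.000)–(3.000,6.039)
total: 12 segments, chained into 1 closed loop(s), length Σ = 7.424042

segments=12 loops=1 length=7.424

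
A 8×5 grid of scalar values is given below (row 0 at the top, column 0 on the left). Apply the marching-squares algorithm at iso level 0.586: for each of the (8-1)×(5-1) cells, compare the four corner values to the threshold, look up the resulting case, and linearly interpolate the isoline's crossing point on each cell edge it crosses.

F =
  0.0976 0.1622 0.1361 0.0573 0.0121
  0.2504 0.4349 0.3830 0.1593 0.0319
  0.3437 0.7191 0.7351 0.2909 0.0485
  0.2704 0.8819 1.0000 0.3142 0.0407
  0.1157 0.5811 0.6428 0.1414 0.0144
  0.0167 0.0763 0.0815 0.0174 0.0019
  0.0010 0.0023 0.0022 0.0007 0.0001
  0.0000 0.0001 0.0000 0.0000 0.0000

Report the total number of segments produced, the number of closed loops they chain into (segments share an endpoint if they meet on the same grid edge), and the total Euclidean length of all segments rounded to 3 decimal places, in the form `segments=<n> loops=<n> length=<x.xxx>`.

cell (1,0): code 0100 → (1.532,1.000)–(2.000,0.645)
cell (1,1): code 1100 → (1.577,2.000)–(1.532,1.000)
cell (1,2): code 1000 → (2.000,2.336)–(1.577,2.000)
cell (2,0): code 0110 → (2.000,0.645)–(3.000,0.516)
cell (2,2): code 1001 → (3.000,2.604)–(2.000,2.336)
cell (3,0): code 0010 → (3.000,0.516)–(3.984,1.000)
cell (3,1): code 0111 → (3.984,1.000)–(4.000,1.079)
cell (3,2): code 1001 → (4.000,2.113)–(3.000,2.604)
cell (4,1): code 0010 → (4.000,1.079)–(4.101,2.000)
cell (4,2): code 0001 → (4.101,2.000)–(4.000,2.113)
total: 10 segments, chained into 1 closed loop(s), length Σ = 7.541541

segments=10 loops=1 length=7.542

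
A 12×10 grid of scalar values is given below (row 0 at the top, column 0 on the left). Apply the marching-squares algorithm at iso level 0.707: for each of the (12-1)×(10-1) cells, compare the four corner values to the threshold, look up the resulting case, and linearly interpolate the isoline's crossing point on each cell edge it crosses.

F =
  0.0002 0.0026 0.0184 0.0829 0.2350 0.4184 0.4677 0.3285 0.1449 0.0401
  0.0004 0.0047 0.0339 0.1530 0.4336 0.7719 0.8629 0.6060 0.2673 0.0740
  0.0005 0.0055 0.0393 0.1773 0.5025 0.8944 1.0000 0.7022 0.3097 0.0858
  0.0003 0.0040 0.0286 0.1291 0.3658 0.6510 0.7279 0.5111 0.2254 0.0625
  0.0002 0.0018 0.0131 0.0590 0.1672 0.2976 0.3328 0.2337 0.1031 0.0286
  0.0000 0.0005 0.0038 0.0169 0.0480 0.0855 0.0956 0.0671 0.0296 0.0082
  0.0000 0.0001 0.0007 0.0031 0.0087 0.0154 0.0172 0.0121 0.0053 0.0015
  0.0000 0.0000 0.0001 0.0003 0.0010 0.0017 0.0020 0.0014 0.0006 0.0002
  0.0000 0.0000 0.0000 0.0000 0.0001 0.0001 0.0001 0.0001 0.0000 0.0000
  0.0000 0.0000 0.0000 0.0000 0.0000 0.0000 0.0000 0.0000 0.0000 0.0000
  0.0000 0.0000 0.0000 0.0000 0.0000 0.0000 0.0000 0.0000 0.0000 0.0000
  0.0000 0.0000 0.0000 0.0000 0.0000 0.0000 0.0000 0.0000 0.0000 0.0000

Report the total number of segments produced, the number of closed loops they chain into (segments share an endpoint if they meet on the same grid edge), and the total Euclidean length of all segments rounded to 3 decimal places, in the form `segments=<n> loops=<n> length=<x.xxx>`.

cell (0,4): code 0100 → (0.816,5.000)–(1.000,4.808)
cell (0,5): code 1100 → (0.606,6.000)–(0.816,5.000)
cell (0,6): code 1000 → (1.000,6.607)–(0.606,6.000)
cell (1,4): code 0110 → (1.000,4.808)–(2.000,4.522)
cell (1,6): code 1001 → (2.000,6.984)–(1.000,6.607)
cell (2,4): code 0010 → (2.000,4.522)–(2.770,5.000)
cell (2,5): code 0111 → (2.770,5.000)–(3.000,5.728)
cell (2,6): code 1001 → (3.000,6.096)–(2.000,6.984)
cell (3,5): code 0010 → (3.000,5.728)–(3.053,6.000)
cell (3,6): code 0001 → (3.053,6.000)–(3.000,6.096)
total: 10 segments, chained into 1 closed loop(s), length Σ = 7.514132

segments=10 loops=1 length=7.514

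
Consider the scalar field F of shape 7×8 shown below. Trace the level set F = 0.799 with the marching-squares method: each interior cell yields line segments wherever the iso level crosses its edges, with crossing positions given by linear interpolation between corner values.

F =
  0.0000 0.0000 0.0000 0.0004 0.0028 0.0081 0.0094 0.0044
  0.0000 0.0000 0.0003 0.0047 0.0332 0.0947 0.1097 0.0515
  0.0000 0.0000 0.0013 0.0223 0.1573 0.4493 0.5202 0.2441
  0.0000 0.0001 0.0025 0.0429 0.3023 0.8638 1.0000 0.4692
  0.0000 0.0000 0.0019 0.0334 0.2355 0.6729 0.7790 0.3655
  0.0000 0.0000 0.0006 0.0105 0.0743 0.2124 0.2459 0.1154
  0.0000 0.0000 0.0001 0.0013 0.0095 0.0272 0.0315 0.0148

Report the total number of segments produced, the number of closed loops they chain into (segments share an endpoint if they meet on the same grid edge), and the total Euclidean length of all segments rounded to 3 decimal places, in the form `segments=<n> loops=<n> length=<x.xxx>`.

cell (2,4): code 0100 → (2.844,5.000)–(3.000,4.885)
cell (2,5): code 1100 → (2.581,6.000)–(2.844,5.000)
cell (2,6): code 1000 → (3.000,6.379)–(2.581,6.000)
cell (3,4): code 0010 → (3.000,4.885)–(3.339,5.000)
cell (3,5): code 0011 → (3.339,5.000)–(3.910,6.000)
cell (3,6): code 0001 → (3.910,6.000)–(3.000,6.379)
total: 6 segments, chained into 1 closed loop(s), length Σ = 4.287704

segments=6 loops=1 length=4.288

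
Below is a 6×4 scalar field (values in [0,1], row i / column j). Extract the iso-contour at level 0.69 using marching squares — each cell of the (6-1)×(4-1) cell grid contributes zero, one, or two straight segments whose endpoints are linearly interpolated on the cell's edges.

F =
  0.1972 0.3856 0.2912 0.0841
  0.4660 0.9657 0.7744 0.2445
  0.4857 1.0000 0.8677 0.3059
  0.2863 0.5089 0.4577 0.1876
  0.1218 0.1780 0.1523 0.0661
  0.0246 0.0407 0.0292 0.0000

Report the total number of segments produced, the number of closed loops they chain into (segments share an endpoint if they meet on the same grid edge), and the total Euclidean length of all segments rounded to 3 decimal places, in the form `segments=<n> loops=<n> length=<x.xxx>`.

segments=8 loops=1 length=6.451

cell (0,0): code 0100 → (0.525,1.000)–(1.000,0.448)
cell (0,1): code 1100 → (0.825,2.000)–(0.525,1.000)
cell (0,2): code 1000 → (1.000,2.159)–(0.825,2.000)
cell (1,0): code 0110 → (1.000,0.448)–(2.000,0.397)
cell (1,2): code 1001 → (2.000,2.316)–(1.000,2.159)
cell (2,0): code 0010 → (2.000,0.397)–(2.631,1.000)
cell (2,1): code 0011 → (2.631,1.000)–(2.433,2.000)
cell (2,2): code 0001 → (2.433,2.000)–(2.000,2.316)
total: 8 segments, chained into 1 closed loop(s), length Σ = 6.451085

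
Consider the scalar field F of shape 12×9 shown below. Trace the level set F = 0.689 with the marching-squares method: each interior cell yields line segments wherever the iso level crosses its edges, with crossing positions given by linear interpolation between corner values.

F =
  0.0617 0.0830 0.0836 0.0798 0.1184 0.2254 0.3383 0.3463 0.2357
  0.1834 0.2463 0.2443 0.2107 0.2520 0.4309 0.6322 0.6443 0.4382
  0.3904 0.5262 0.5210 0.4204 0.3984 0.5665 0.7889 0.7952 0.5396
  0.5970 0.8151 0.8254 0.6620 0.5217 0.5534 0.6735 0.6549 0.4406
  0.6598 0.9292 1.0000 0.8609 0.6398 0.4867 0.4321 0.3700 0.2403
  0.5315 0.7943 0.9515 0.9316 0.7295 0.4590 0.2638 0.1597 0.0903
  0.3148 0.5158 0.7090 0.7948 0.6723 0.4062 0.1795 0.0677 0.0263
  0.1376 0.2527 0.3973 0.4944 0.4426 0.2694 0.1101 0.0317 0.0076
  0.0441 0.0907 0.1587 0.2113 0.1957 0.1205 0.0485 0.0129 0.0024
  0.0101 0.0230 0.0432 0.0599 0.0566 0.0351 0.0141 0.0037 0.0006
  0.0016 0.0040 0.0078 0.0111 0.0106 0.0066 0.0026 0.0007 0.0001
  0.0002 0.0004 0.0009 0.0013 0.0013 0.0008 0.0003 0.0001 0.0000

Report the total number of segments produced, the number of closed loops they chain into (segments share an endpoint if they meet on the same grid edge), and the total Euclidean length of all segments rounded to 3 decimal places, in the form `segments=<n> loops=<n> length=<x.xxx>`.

segments=22 loops=2 length=17.505

cell (1,5): code 0100 → (1.362,6.000)–(2.000,5.551)
cell (1,6): code 1100 → (1.296,7.000)–(1.362,6.000)
cell (1,7): code 1000 → (2.000,7.415)–(1.296,7.000)
cell (2,0): code 0100 → (2.564,1.000)–(3.000,0.422)
cell (2,1): code 1100 → (2.552,2.000)–(2.564,1.000)
cell (2,2): code 1000 → (3.000,2.835)–(2.552,2.000)
cell (2,5): code 0010 → (2.000,5.551)–(2.866,6.000)
cell (2,6): code 0011 → (2.866,6.000)–(2.757,7.000)
cell (2,7): code 0001 → (2.757,7.000)–(2.000,7.415)
cell (3,0): code 0110 → (3.000,0.422)–(4.000,0.108)
cell (3,2): code 1101 → (3.136,3.000)–(3.000,2.835)
cell (3,3): code 1000 → (4.000,3.777)–(3.136,3.000)
cell (4,0): code 0110 → (4.000,0.108)–(5.000,0.599)
cell (4,3): code 1101 → (4.548,4.000)–(4.000,3.777)
cell (4,4): code 1000 → (5.000,4.150)–(4.548,4.000)
cell (5,0): code 0010 → (5.000,0.599)–(5.378,1.000)
cell (5,1): code 0111 → (5.378,1.000)–(6.000,1.896)
cell (5,3): code 1011 → (6.000,3.864)–(5.708,4.000)
cell (5,4): code 0001 → (5.708,4.000)–(5.000,4.150)
cell (6,1): code 0010 → (6.000,1.896)–(6.064,2.000)
cell (6,2): code 0011 → (6.064,2.000)–(6.352,3.000)
cell (6,3): code 0001 → (6.352,3.000)–(6.000,3.864)
total: 22 segments, chained into 2 closed loop(s), length Σ = 17.504931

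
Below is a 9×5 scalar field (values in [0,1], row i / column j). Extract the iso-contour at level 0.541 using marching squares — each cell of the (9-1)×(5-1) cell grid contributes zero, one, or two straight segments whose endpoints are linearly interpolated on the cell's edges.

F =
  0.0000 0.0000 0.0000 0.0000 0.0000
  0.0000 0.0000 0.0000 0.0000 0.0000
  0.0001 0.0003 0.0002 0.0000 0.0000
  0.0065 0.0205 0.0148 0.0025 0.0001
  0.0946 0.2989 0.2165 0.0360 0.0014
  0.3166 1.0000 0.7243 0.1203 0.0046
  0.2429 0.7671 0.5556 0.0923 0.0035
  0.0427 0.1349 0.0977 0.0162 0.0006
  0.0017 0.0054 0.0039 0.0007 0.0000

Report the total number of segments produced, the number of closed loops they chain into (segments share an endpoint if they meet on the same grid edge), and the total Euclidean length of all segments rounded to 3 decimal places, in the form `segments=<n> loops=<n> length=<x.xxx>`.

cell (4,0): code 0100 → (4.345,1.000)–(5.000,0.328)
cell (4,1): code 1100 → (4.639,2.000)–(4.345,1.000)
cell (4,2): code 1000 → (5.000,2.303)–(4.639,2.000)
cell (5,0): code 0110 → (5.000,0.328)–(6.000,0.569)
cell (5,2): code 1001 → (6.000,2.032)–(5.000,2.303)
cell (6,0): code 0010 → (6.000,0.569)–(6.358,1.000)
cell (6,1): code 0011 → (6.358,1.000)–(6.032,2.000)
cell (6,2): code 0001 → (6.032,2.000)–(6.000,2.032)
total: 8 segments, chained into 1 closed loop(s), length Σ = 6.173417

segments=8 loops=1 length=6.173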